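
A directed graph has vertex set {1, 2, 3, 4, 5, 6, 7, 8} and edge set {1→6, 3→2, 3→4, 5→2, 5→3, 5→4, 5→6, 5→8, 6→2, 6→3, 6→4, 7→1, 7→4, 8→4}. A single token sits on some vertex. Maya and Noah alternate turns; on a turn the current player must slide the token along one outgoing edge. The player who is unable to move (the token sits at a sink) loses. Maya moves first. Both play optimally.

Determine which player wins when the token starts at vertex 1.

Classify positions by backward induction: terminal positions (no move available) are L. From any other position, the mover wins iff some move reaches an L.
Every edge goes from a vertex to one that appears earlier in the order 2, 4, 8, 3, 6, 5, 1, 7, so processing vertices in that order labels each vertex after all of its successors.
2: no outgoing edge → L
4: no outgoing edge → L
8: W (go to 4, an L position)
3: W (go to 4, an L position)
6: W (go to 4, an L position)
5: W (go to 4, an L position)
1: L (sole option 6(W) is W)
7: W (go to 1, an L position)
Every move from 1 reaches a W position, so the mover loses.

Noah wins.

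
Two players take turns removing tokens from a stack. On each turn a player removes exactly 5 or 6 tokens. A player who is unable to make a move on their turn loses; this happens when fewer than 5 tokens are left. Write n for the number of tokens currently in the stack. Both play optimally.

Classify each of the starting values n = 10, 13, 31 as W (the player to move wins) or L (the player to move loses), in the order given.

Compute win/loss labels from the base case upward. A position with no move is L. Any other position is W if it can reach an L in one move, else L.
n=0: no move → L
n=1: no move → L
n=2: no move → L
n=3: no move → L
n=4: no move → L
n=5: reaches L-position 0 → W
n=6: reaches L-position 1 → W
n=7: reaches L-position 2 → W
n=8: reaches L-position 3 → W
n=9: reaches L-position 4 → W
n=10: reaches L-position 4 → W
n=11: only reaches 6(W), 5(W), all W → L
n=12: only reaches 7(W), 6(W), all W → L
n=13: only reaches 8(W), 7(W), all W → L
n=14: only reaches 9(W), 8(W), all W → L
n=15: only reaches 10(W), 9(W), all W → L
n=16: reaches L-position 11 → W
n=17: reaches L-position 12 → W
n=18: reaches L-position 13 → W
n=19: reaches L-position 14 → W
n=20: reaches L-position 15 → W
n=21: reaches L-position 15 → W
n=22: only reaches 17(W), 16(W), all W → L
n=23: only reaches 18(W), 17(W), all W → L
n=24: only reaches 19(W), 18(W), all W → L
n=25: only reaches 20(W), 19(W), all W → L
n=26: only reaches 21(W), 20(W), all W → L
n=27: reaches L-position 22 → W
n=28: reaches L-position 23 → W
n=29: reaches L-position 24 → W
n=30: reaches L-position 25 → W
n=31: reaches L-position 26 → W

10: W, 13: L, 31: W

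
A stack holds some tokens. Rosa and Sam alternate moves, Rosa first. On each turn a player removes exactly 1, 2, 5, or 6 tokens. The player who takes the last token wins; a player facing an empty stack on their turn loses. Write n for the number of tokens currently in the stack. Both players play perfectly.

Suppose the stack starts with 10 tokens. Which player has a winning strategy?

Label each position W (a win for the player to move) or L (a loss). A position with no legal move is L; any other position is W exactly when some move reaches an L, and L when every move reaches a W.
n=0: no move → L
n=1: can move to 0, which is L ⇒ W
n=2: can move to 0, which is L ⇒ W
n=3: moves to 2(W), 1(W); every one is W ⇒ L
n=4: can move to 3, which is L ⇒ W
n=5: can move to 3, which is L ⇒ W
n=6: can move to 0, which is L ⇒ W
n=7: moves to 6(W), 5(W), 2(W), 1(W); every one is W ⇒ L
n=8: can move to 7, which is L ⇒ W
n=9: can move to 7, which is L ⇒ W
n=10: moves to 9(W), 8(W), 5(W), 4(W); every one is W ⇒ L
Every move from 10 reaches a W position, so the mover loses.

Sam wins.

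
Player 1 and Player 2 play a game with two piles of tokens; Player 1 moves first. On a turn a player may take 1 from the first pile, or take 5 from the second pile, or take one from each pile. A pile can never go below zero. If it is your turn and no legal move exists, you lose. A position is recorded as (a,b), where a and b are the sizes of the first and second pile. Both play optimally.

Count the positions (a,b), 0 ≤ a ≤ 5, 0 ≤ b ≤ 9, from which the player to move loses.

Work bottom-up. With no move the player to move loses. Otherwise the position is W if at least one move leads to an L position for the opponent, and L if every move leads to a W.
Every move lowers a or b (never raises either), so fill the grid row by row in increasing a, and left to right within a row: each cell's successors are then already labelled.
      b=0  b=1  b=2  b=3  b=4  b=5  b=6  b=7  b=8  b=9
a=0:    L    L    L    L    L    W    W    W    W    W
a=1:    W    W    W    W    W    W    L    L    L    L
a=2:    L    L    L    L    L    W    W    W    W    W
a=3:    W    W    W    W    W    W    L    L    L    L
a=4:    L    L    L    L    L    W    W    W    W    W
a=5:    W    W    W    W    W    W    L    L    L    L
Cells with no legal move (terminal, hence L): (0,0), (0,1), (0,2), (0,3), (0,4).
The remaining L cells, each justified by listing all of its moves:
(1,6): only reaches (0,6)(W), (1,1)(W), (0,5)(W), all W → L
(1,7): only reaches (0,7)(W), (1,2)(W), (0,6)(W), all W → L
(1,8): only reaches (0,8)(W), (1,3)(W), (0,7)(W), all W → L
(1,9): only reaches (0,9)(W), (1,4)(W), (0,8)(W), all W → L
(2,0): only reaches (1,0)(W), which is W → L
(2,1): only reaches (1,1)(W), (1,0)(W), all W → L
(2,2): only reaches (1,2)(W), (1,1)(W), all W → L
(2,3): only reaches (1,3)(W), (1,2)(W), all W → L
(2,4): only reaches (1,4)(W), (1,3)(W), all W → L
(3,6): only reaches (2,6)(W), (3,1)(W), (2,5)(W), all W → L
(3,7): only reaches (2,7)(W), (3,2)(W), (2,6)(W), all W → L
(3,8): only reaches (2,8)(W), (3,3)(W), (2,7)(W), all W → L
(3,9): only reaches (2,9)(W), (3,4)(W), (2,8)(W), all W → L
(4,0): only reaches (3,0)(W), which is W → L
(4,1): only reaches (3,1)(W), (3,0)(W), all W → L
(4,2): only reaches (3,2)(W), (3,1)(W), all W → L
(4,3): only reaches (3,3)(W), (3,2)(W), all W → L
(4,4): only reaches (3,4)(W), (3,3)(W), all W → L
(5,6): only reaches (4,6)(W), (5,1)(W), (4,5)(W), all W → L
(5,7): only reaches (4,7)(W), (5,2)(W), (4,6)(W), all W → L
(5,8): only reaches (4,8)(W), (5,3)(W), (4,7)(W), all W → L
(5,9): only reaches (4,9)(W), (5,4)(W), (4,8)(W), all W → L
Every other cell has at least one move into one of the L cells above, so it is W.
L cells per row: a=0: 5, a=1: 4, a=2: 5, a=3: 4, a=4: 5, a=5: 4; total 27.

27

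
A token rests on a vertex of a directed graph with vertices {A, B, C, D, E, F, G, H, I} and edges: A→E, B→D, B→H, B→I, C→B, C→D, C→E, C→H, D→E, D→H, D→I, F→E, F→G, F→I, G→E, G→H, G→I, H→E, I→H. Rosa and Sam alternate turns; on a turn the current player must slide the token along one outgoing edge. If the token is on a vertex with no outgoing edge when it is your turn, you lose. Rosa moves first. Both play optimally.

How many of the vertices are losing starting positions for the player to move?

2

Build the W/L table. Terminal = L. A non-terminal position is W if it has a move to some L; otherwise it is L.
Every edge goes from a vertex to one that appears earlier in the order E, H, I, D, B, A, G, F, C, so processing vertices in that order labels each vertex after all of its successors.
E: no outgoing edge → L
H: reaches L-position E → W
I: only reaches H(W), which is W → L
D: reaches L-position I → W
B: reaches L-position I → W
A: reaches L-position E → W
G: reaches L-position I → W
F: reaches L-position I → W
C: reaches L-position E → W
The L vertices are E, I; that is 2 in all.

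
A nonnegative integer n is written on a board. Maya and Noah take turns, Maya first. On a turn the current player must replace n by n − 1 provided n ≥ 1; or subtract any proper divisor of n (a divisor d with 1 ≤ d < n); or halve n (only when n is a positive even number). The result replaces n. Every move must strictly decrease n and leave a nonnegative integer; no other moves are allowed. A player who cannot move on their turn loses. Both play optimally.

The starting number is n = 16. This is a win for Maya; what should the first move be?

Work bottom-up. With no move the player to move loses. Otherwise the position is W if at least one move leads to an L position for the opponent, and L if every move leads to a W.
n=0: no move → L
n=1: can move to 0, which is L ⇒ W
n=2: the only move is to 1(W), a W ⇒ L
n=3: can move to 2, which is L ⇒ W
n=4: can move to 2, which is L ⇒ W
n=5: the only move is to 4(W), a W ⇒ L
n=6: can move to 5, which is L ⇒ W
n=7: the only move is to 6(W), a W ⇒ L
n=8: can move to 7, which is L ⇒ W
n=9: moves to 6(W), 8(W); every one is W ⇒ L
n=10: can move to 5, which is L ⇒ W
n=11: the only move is to 10(W), a W ⇒ L
n=12: can move to 9, which is L ⇒ W
n=13: the only move is to 12(W), a W ⇒ L
n=14: can move to 7, which is L ⇒ W
n=15: moves to 10(W), 12(W), 14(W); every one is W ⇒ L
n=16: can move to 15, which is L ⇒ W
From 16, the L positions reachable in one move are: 15.

Move to 15.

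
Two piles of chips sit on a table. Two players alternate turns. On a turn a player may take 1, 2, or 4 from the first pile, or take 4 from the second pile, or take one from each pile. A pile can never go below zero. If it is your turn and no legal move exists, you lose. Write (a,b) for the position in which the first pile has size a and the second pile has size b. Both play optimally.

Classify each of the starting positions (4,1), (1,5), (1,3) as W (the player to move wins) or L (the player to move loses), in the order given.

(4,1): W, (1,5): L, (1,3): W

Compute win/loss labels from the base case upward. A position with no move is L. Any other position is W if it can reach an L in one move, else L.
No move ever increases a pile, so every position that can arise here has a ≤ 4 and b ≤ 5; it is enough to label the cells with 0 ≤ a ≤ 4 and 0 ≤ b ≤ 5.
Every move lowers a or b (never raises either), so fill the grid row by row in increasing a, and left to right within a row: each cell's successors are then already labelled.
      b=0  b=1  b=2  b=3  b=4  b=5
a=0:    L    L    L    L    W    W
a=1:    W    W    W    W    W    L
a=2:    W    W    W    W    L    W
a=3:    L    L    L    L    W    W
a=4:    W    W    W    W    W    L
Cells with no legal move (terminal, hence L): (0,0), (0,1), (0,2), (0,3).
The remaining L cells, each justified by listing all of its moves:
(1,5): moves to (0,5)(W), (1,1)(W), (0,4)(W); every one is W ⇒ L
(2,4): moves to (1,4)(W), (0,4)(W), (2,0)(W), (1,3)(W); every one is W ⇒ L
(3,0): moves to (2,0)(W), (1,0)(W); every one is W ⇒ L
(3,1): moves to (2,1)(W), (1,1)(W), (2,0)(W); every one is W ⇒ L
(3,2): moves to (2,2)(W), (1,2)(W), (2,1)(W); every one is W ⇒ L
(3,3): moves to (2,3)(W), (1,3)(W), (2,2)(W); every one is W ⇒ L
(4,5): moves to (3,5)(W), (2,5)(W), (0,5)(W), (4,1)(W), (3,4)(W); every one is W ⇒ L
Every other cell has at least one move into one of the L cells above, so it is W.
(4,1): the move to (3,1) reaches an L cell, so W
(1,5): one of the L cells justified above, so L
(1,3): the move to (0,3) reaches an L cell, so W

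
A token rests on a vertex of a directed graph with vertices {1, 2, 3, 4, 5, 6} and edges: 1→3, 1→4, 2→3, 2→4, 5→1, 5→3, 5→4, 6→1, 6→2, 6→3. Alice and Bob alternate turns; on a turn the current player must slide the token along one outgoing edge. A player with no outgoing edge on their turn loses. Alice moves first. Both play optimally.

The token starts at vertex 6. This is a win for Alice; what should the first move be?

Build the W/L table. Terminal = L. A non-terminal position is W if it has a move to some L; otherwise it is L.
Every edge goes from a vertex to one that appears earlier in the order 3, 4, 1, 5, 2, 6, so processing vertices in that order labels each vertex after all of its successors.
3: no outgoing edge → L
4: no outgoing edge → L
1: reaches L-position 4 → W
5: reaches L-position 4 → W
2: reaches L-position 4 → W
6: reaches L-position 3 → W
From 6, the L positions reachable in one move are: 3.

Move to 3.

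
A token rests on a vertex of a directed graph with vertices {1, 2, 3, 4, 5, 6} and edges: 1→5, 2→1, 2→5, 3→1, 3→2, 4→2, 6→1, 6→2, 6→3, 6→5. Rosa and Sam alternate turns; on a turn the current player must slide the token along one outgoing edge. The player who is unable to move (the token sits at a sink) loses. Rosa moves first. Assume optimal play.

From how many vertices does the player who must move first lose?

3

Classify positions by backward induction: terminal positions (no move available) are L. From any other position, the mover wins iff some move reaches an L.
Every edge goes from a vertex to one that appears earlier in the order 5, 1, 2, 3, 6, 4, so processing vertices in that order labels each vertex after all of its successors.
5: no outgoing edge → L
1: reaches L-position 5 → W
2: reaches L-position 5 → W
3: only reaches 2(W), 1(W), all W → L
6: reaches L-position 3 → W
4: only reaches 2(W), which is W → L
The L vertices are 3, 4, 5; that is 3 in all.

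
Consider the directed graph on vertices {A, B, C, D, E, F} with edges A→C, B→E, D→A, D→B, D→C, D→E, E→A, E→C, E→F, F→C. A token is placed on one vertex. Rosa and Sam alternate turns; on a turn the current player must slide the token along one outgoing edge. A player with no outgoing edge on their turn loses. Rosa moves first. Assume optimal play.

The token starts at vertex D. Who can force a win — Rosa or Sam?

Rosa wins.

Label each position W (a win for the player to move) or L (a loss). A position with no legal move is L; any other position is W exactly when some move reaches an L, and L when every move reaches a W.
Every edge goes from a vertex to one that appears earlier in the order C, A, F, E, B, D, so processing vertices in that order labels each vertex after all of its successors.
C: no outgoing edge → L
A: W (go to C, an L position)
F: W (go to C, an L position)
E: W (go to C, an L position)
B: L (sole option E(W) is W)
D: W (go to B, an L position)
The starting position D is W: Rosa should move to B, handing over an L position.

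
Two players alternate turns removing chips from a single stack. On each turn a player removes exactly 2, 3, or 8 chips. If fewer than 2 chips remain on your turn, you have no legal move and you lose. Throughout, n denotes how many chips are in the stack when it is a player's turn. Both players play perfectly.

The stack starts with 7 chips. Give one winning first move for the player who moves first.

Remove 2, leaving 5.

Positions with no move are L. A position that does have a move is losing for the player to move precisely when every available move leads to a winning position for the opponent. Fill in the labels:
n=0: no move → L
n=1: no move → L
n=2: reaches L-position 0 → W
n=3: reaches L-position 1 → W
n=4: reaches L-position 1 → W
n=5: only reaches 3(W), 2(W), all W → L
n=6: only reaches 4(W), 3(W), all W → L
n=7: reaches L-position 5 → W
From 7, the L positions reachable in one move are: 5.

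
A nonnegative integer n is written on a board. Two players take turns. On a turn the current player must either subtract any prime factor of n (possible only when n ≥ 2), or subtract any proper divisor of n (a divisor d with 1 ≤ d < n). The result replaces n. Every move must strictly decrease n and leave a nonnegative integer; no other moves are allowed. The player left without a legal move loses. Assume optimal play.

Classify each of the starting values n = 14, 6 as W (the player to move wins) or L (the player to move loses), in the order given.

14: L, 6: W

Classify positions by backward induction: terminal positions (no move available) are L. From any other position, the mover wins iff some move reaches an L.
n=0: no move → L
n=1: no move → L
n=2: reaches L-position 0 → W
n=3: reaches L-position 0 → W
n=4: only reaches 2(W), 3(W), all W → L
n=5: reaches L-position 0 → W
n=6: reaches L-position 4 → W
n=7: reaches L-position 0 → W
n=8: reaches L-position 4 → W
n=9: only reaches 6(W), 8(W), all W → L
n=10: reaches L-position 9 → W
n=11: reaches L-position 0 → W
n=12: reaches L-position 9 → W
n=13: reaches L-position 0 → W
n=14: only reaches 7(W), 12(W), 13(W), all W → L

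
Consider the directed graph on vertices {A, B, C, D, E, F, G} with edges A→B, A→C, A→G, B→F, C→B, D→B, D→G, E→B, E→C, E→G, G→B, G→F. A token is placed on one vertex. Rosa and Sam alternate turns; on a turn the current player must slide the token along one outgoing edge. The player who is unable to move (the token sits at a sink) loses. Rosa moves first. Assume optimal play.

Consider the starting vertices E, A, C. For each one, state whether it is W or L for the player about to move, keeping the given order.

E: W, A: W, C: L

Positions with no move are L. A position that does have a move is losing for the player to move precisely when every available move leads to a winning position for the opponent. Fill in the labels:
Every edge goes from a vertex to one that appears earlier in the order F, B, G, C, E, D, A, so processing vertices in that order labels each vertex after all of its successors.
F: no outgoing edge → L
B: reaches L-position F → W
G: reaches L-position F → W
C: only reaches B(W), which is W → L
E: reaches L-position C → W
D: only reaches G(W), B(W), all W → L
A: reaches L-position C → W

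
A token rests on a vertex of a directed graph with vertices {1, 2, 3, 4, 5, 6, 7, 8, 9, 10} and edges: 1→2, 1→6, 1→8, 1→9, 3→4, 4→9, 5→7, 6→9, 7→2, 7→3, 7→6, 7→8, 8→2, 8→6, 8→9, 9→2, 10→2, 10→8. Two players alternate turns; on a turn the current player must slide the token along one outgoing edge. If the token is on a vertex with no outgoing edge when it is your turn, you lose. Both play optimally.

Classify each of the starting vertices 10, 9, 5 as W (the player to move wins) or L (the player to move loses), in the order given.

Label each position W (a win for the player to move) or L (a loss). A position with no legal move is L; any other position is W exactly when some move reaches an L, and L when every move reaches a W.
Every edge goes from a vertex to one that appears earlier in the order 2, 9, 4, 6, 8, 3, 7, 5, 10, 1, so processing vertices in that order labels each vertex after all of its successors.
2: no outgoing edge → L
9: →2(L), so W
4: →9(W) only, which is W, so L
6: →9(W) only, which is W, so L
8: →6(L), so W
3: →4(L), so W
7: →6(L), so W
5: →7(W) only, which is W, so L
10: →2(L), so W
1: →6(L), so W

10: W, 9: W, 5: L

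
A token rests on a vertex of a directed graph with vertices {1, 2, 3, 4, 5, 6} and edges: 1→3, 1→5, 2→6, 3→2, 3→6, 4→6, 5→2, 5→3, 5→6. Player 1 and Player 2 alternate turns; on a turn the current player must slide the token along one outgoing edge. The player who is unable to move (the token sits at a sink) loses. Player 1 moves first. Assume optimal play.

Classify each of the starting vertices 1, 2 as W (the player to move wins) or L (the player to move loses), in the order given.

Positions with no move are L. A position that does have a move is losing for the player to move precisely when every available move leads to a winning position for the opponent. Fill in the labels:
Every edge goes from a vertex to one that appears earlier in the order 6, 2, 3, 5, 1, 4, so processing vertices in that order labels each vertex after all of its successors.
6: no outgoing edge → L
2: reaches L-position 6 → W
3: reaches L-position 6 → W
5: reaches L-position 6 → W
1: only reaches 5(W), 3(W), all W → L
4: reaches L-position 6 → W

1: L, 2: W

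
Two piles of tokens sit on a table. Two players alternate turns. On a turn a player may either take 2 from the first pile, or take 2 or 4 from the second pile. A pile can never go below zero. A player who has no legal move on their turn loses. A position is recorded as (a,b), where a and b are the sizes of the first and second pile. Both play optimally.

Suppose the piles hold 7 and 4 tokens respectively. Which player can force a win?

The first player wins.

Positions with no move are L. A position that does have a move is losing for the player to move precisely when every available move leads to a winning position for the opponent. Fill in the labels:
No move ever increases a pile, so every position that can arise here has a ≤ 7 and b ≤ 4; it is enough to label the cells with 0 ≤ a ≤ 7 and 0 ≤ b ≤ 4.
Every move lowers a or b (never raises either), so fill the grid row by row in increasing a, and left to right within a row: each cell's successors are then already labelled.
      b=0  b=1  b=2  b=3  b=4
a=0:    L    L    W    W    W
a=1:    L    L    W    W    W
a=2:    W    W    L    L    W
a=3:    W    W    L    L    W
a=4:    L    L    W    W    W
a=5:    L    L    W    W    W
a=6:    W    W    L    L    W
a=7:    W    W    L    L    W
Cells with no legal move (terminal, hence L): (0,0), (0,1), (1,0), (1,1).
The remaining L cells, each justified by listing all of its moves:
(2,2): only reaches (0,2)(W), (2,0)(W), all W → L
(2,3): only reaches (0,3)(W), (2,1)(W), all W → L
(3,2): only reaches (1,2)(W), (3,0)(W), all W → L
(3,3): only reaches (1,3)(W), (3,1)(W), all W → L
(4,0): only reaches (2,0)(W), which is W → L
(4,1): only reaches (2,1)(W), which is W → L
(5,0): only reaches (3,0)(W), which is W → L
(5,1): only reaches (3,1)(W), which is W → L
(6,2): only reaches (4,2)(W), (6,0)(W), all W → L
(6,3): only reaches (4,3)(W), (6,1)(W), all W → L
(7,2): only reaches (5,2)(W), (7,0)(W), all W → L
(7,3): only reaches (5,3)(W), (7,1)(W), all W → L
Every other cell has at least one move into one of the L cells above, so it is W.
The starting position (7,4) is W: the player to move should move to (7,2), handing over an L position.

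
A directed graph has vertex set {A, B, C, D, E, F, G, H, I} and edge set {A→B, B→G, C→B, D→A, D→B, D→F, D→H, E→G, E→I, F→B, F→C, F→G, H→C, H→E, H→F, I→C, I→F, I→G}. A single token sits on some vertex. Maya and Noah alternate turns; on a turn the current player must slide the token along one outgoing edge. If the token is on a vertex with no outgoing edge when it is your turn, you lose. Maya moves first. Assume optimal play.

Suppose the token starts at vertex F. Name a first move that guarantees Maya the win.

Move to C.

Use the standard recursion: the mover loses at a terminal position; elsewhere, the mover wins exactly when some move hands the opponent an L position.
Every edge goes from a vertex to one that appears earlier in the order G, B, C, F, A, I, E, H, D, so processing vertices in that order labels each vertex after all of its successors.
G: no outgoing edge → L
B: W (go to G, an L position)
C: L (sole option B(W) is W)
F: W (go to C, an L position)
A: L (sole option B(W) is W)
I: W (go to C, an L position)
E: W (go to G, an L position)
H: W (go to C, an L position)
D: W (go to A, an L position)
From F, the L positions reachable in one move are: C, G. Any move reaching one of these is winning.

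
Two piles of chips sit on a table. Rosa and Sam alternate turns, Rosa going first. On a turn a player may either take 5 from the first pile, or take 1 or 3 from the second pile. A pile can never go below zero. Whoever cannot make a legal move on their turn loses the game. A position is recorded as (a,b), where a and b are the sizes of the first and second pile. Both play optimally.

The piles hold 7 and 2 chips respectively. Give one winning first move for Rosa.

Move to (2,2).

Build the W/L table. Terminal = L. A non-terminal position is W if it has a move to some L; otherwise it is L.
No move ever increases a pile, so every position that can arise here has a ≤ 7 and b ≤ 2; it is enough to label the cells with 0 ≤ a ≤ 7 and 0 ≤ b ≤ 2.
Every move lowers a or b (never raises either), so fill the grid row by row in increasing a, and left to right within a row: each cell's successors are then already labelled.
      b=0  b=1  b=2
a=0:    L    W    L
a=1:    L    W    L
a=2:    L    W    L
a=3:    L    W    L
a=4:    L    W    L
a=5:    W    L    W
a=6:    W    L    W
a=7:    W    L    W
Cells with no legal move (terminal, hence L): (0,0), (1,0), (2,0), (3,0), (4,0).
The remaining L cells, each justified by listing all of its moves:
(0,2): →(0,1)(W) only, which is W, so L
(1,2): →(1,1)(W) only, which is W, so L
(2,2): →(2,1)(W) only, which is W, so L
(3,2): →(3,1)(W) only, which is W, so L
(4,2): →(4,1)(W) only, which is W, so L
(5,1): →(0,1)(W), (5,0)(W) — all W, so L
(6,1): →(1,1)(W), (6,0)(W) — all W, so L
(7,1): →(2,1)(W), (7,0)(W) — all W, so L
Every other cell has at least one move into one of the L cells above, so it is W.
From (7,2), the L positions reachable in one move are: (2,2), (7,1). Any move reaching one of these is winning.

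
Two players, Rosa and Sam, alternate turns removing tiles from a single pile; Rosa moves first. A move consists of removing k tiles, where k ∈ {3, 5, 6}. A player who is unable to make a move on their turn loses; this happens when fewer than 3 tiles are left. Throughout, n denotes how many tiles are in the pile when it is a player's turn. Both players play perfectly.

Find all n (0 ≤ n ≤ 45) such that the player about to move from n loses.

0, 1, 2, 9, 10, 11, 18, 19, 20, 27, 28, 29, 36, 37, 38, 45

Label each position W (a win for the player to move) or L (a loss). A position with no legal move is L; any other position is W exactly when some move reaches an L, and L when every move reaches a W.
n=0: no move → L
n=1: no move → L
n=2: no move → L
n=3: can move to 0, which is L ⇒ W
n=4: can move to 1, which is L ⇒ W
n=5: can move to 2, which is L ⇒ W
n=6: can move to 1, which is L ⇒ W
n=7: can move to 2, which is L ⇒ W
n=8: can move to 2, which is L ⇒ W
n=9: moves to 6(W), 4(W), 3(W); every one is W ⇒ L
n=10: moves to 7(W), 5(W), 4(W); every one is W ⇒ L
n=11: moves to 8(W), 6(W), 5(W); every one is W ⇒ L
n=12: can move to 9, which is L ⇒ W
n=13: can move to 10, which is L ⇒ W
n=14: can move to 11, which is L ⇒ W
n=15: can move to 10, which is L ⇒ W
n=16: can move to 11, which is L ⇒ W
n=17: can move to 11, which is L ⇒ W
n=18: moves to 15(W), 13(W), 12(W); every one is W ⇒ L
n=19: moves to 16(W), 14(W), 13(W); every one is W ⇒ L
n=20: moves to 17(W), 15(W), 14(W); every one is W ⇒ L
n=21: can move to 18, which is L ⇒ W
n=22: can move to 19, which is L ⇒ W
n=23: can move to 20, which is L ⇒ W
n=24: can move to 19, which is L ⇒ W
n=25: can move to 20, which is L ⇒ W
n=26: can move to 20, which is L ⇒ W
n=27: moves to 24(W), 22(W), 21(W); every one is W ⇒ L
n=28: moves to 25(W), 23(W), 22(W); every one is W ⇒ L
n=29: moves to 26(W), 24(W), 23(W); every one is W ⇒ L
n=30: can move to 27, which is L ⇒ W
n=31: can move to 28, which is L ⇒ W
n=32: can move to 29, which is L ⇒ W
n=33: can move to 28, which is L ⇒ W
n=34: can move to 29, which is L ⇒ W
n=35: can move to 29, which is L ⇒ W
n=36: moves to 33(W), 31(W), 30(W); every one is W ⇒ L
n=37: moves to 34(W), 32(W), 31(W); every one is W ⇒ L
n=38: moves to 35(W), 33(W), 32(W); every one is W ⇒ L
n=39: can move to 36, which is L ⇒ W
n=40: can move to 37, which is L ⇒ W
n=41: can move to 38, which is L ⇒ W
n=42: can move to 37, which is L ⇒ W
n=43: can move to 38, which is L ⇒ W
n=44: can move to 38, which is L ⇒ W
n=45: moves to 42(W), 40(W), 39(W); every one is W ⇒ L
The losing starting values of n are exactly the entries labelled L in this table (16 of them).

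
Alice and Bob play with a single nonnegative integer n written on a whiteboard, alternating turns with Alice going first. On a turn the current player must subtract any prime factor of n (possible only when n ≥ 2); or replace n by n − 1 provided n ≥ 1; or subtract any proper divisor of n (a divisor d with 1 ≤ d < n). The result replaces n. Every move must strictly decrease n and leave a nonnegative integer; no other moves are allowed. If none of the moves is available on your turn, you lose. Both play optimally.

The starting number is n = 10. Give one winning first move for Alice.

Move to 9.

Compute win/loss labels from the base case upward. A position with no move is L. Any other position is W if it can reach an L in one move, else L.
n=0: no move → L
n=1: can move to 0, which is L ⇒ W
n=2: can move to 0, which is L ⇒ W
n=3: can move to 0, which is L ⇒ W
n=4: moves to 2(W), 3(W); every one is W ⇒ L
n=5: can move to 0, which is L ⇒ W
n=6: can move to 4, which is L ⇒ W
n=7: can move to 0, which is L ⇒ W
n=8: can move to 4, which is L ⇒ W
n=9: moves to 6(W), 8(W); every one is W ⇒ L
n=10: can move to 9, which is L ⇒ W
From 10, the L positions reachable in one move are: 9.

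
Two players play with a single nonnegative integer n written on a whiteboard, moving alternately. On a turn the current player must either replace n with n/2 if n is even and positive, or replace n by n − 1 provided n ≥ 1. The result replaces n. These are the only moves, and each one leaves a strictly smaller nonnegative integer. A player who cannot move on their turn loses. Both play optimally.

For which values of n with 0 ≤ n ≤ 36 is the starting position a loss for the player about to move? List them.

Classify positions by backward induction: terminal positions (no move available) are L. From any other position, the mover wins iff some move reaches an L.
n=0: no move → L
n=1: →0(L), so W
n=2: →1(W) only, which is W, so L
n=3: →2(L), so W
n=4: →2(L), so W
n=5: →4(W) only, which is W, so L
n=6: →5(L), so W
n=7: →6(W) only, which is W, so L
n=8: →7(L), so W
n=9: →8(W) only, which is W, so L
n=10: →5(L), so W
n=11: →10(W) only, which is W, so L
n=12: →11(L), so W
n=13: →12(W) only, which is W, so L
n=14: →7(L), so W
n=15: →14(W) only, which is W, so L
n=16: →15(L), so W
n=17: →16(W) only, which is W, so L
n=18: →9(L), so W
n=19: →18(W) only, which is W, so L
n=20: →19(L), so W
n=21: →20(W) only, which is W, so L
n=22: →11(L), so W
n=23: →22(W) only, which is W, so L
n=24: →23(L), so W
n=25: →24(W) only, which is W, so L
n=26: →13(L), so W
n=27: →26(W) only, which is W, so L
n=28: →27(L), so W
n=29: →28(W) only, which is W, so L
n=30: →15(L), so W
n=31: →30(W) only, which is W, so L
n=32: →31(L), so W
n=33: →32(W) only, which is W, so L
n=34: →17(L), so W
n=35: →34(W) only, which is W, so L
n=36: →35(L), so W
Reading off the rows marked L gives the requested list; there are 18 such values of n.

0, 2, 5, 7, 9, 11, 13, 15, 17, 19, 21, 23, 25, 27, 29, 31, 33, 35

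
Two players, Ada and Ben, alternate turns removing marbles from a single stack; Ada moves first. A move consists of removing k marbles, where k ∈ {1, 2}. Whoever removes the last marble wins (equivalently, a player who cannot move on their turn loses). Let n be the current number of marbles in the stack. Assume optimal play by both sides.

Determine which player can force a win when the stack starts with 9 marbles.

Ben wins.

Work bottom-up. With no move the player to move loses. Otherwise the position is W if at least one move leads to an L position for the opponent, and L if every move leads to a W.
n=0: no move → L
n=1: reaches L-position 0 → W
n=2: reaches L-position 0 → W
n=3: only reaches 2(W), 1(W), all W → L
n=4: reaches L-position 3 → W
n=5: reaches L-position 3 → W
n=6: only reaches 5(W), 4(W), all W → L
n=7: reaches L-position 6 → W
n=8: reaches L-position 6 → W
n=9: only reaches 8(W), 7(W), all W → L
Every move from 9 reaches a W position, so the mover loses.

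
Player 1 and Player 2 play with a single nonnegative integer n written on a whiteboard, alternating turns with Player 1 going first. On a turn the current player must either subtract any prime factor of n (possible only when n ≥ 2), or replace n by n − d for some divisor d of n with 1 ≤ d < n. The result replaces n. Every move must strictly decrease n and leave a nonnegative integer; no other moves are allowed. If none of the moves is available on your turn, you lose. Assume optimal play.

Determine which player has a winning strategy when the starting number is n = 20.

Work bottom-up. With no move the player to move loses. Otherwise the position is W if at least one move leads to an L position for the opponent, and L if every move leads to a W.
n=0: no move → L
n=1: no move → L
n=2: W (go to 0, an L position)
n=3: W (go to 0, an L position)
n=4: L (options 2(W), 3(W) are all W)
n=5: W (go to 0, an L position)
n=6: W (go to 4, an L position)
n=7: W (go to 0, an L position)
n=8: W (go to 4, an L position)
n=9: L (options 6(W), 8(W) are all W)
n=10: W (go to 9, an L position)
n=11: W (go to 0, an L position)
n=12: W (go to 9, an L position)
n=13: W (go to 0, an L position)
n=14: L (options 7(W), 12(W), 13(W) are all W)
n=15: W (go to 14, an L position)
n=16: W (go to 14, an L position)
n=17: W (go to 0, an L position)
n=18: W (go to 9, an L position)
n=19: W (go to 0, an L position)
n=20: L (options 10(W), 15(W), 16(W), 18(W), 19(W) are all W)
The starting position 20 is L: whatever Player 1 does, the opponent receives a W position.

Player 2 wins.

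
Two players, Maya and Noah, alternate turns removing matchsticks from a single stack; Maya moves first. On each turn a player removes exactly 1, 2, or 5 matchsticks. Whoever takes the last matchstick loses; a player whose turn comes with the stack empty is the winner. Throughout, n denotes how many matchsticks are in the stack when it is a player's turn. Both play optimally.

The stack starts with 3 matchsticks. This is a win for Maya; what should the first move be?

Remove 2, leaving 1.

Positions with no move are W. A position that does have a move is losing for the player to move precisely when every available move leads to a winning position for the opponent. Fill in the labels:
n=0: no move; the opponent has just taken the last matchstick and therefore loses → W
n=1: L (sole option 0(W) is W)
n=2: W (go to 1, an L position)
n=3: W (go to 1, an L position)
From 3, the L positions reachable in one move are: 1.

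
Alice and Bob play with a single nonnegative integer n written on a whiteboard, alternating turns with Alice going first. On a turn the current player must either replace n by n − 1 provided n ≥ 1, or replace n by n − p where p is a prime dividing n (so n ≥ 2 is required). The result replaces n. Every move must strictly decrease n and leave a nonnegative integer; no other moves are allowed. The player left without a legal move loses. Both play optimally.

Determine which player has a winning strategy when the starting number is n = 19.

Alice wins.

Positions with no move are L. A position that does have a move is losing for the player to move precisely when every available move leads to a winning position for the opponent. Fill in the labels:
n=0: no move → L
n=1: can move to 0, which is L ⇒ W
n=2: can move to 0, which is L ⇒ W
n=3: can move to 0, which is L ⇒ W
n=4: moves to 2(W), 3(W); every one is W ⇒ L
n=5: can move to 0, which is L ⇒ W
n=6: can move to 4, which is L ⇒ W
n=7: can move to 0, which is L ⇒ W
n=8: moves to 6(W), 7(W); every one is W ⇒ L
n=9: can move to 8, which is L ⇒ W
n=10: can move to 8, which is L ⇒ W
n=11: can move to 0, which is L ⇒ W
n=12: moves to 9(W), 10(W), 11(W); every one is W ⇒ L
n=13: can move to 0, which is L ⇒ W
n=14: can move to 12, which is L ⇒ W
n=15: can move to 12, which is L ⇒ W
n=16: moves to 14(W), 15(W); every one is W ⇒ L
n=17: can move to 0, which is L ⇒ W
n=18: can move to 16, which is L ⇒ W
n=19: can move to 0, which is L ⇒ W
From 19 Alice can move to 0, reaching an L position.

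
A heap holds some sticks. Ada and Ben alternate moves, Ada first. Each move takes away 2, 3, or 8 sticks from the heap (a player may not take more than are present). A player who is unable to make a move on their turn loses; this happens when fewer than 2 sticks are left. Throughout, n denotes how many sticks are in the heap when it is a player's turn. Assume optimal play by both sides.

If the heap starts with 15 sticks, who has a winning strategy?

Label each position W (a win for the player to move) or L (a loss). A position with no legal move is L; any other position is W exactly when some move reaches an L, and L when every move reaches a W.
n=0: no move → L
n=1: no move → L
n=2: can move to 0, which is L ⇒ W
n=3: can move to 1, which is L ⇒ W
n=4: can move to 1, which is L ⇒ W
n=5: moves to 3(W), 2(W); every one is W ⇒ L
n=6: moves to 4(W), 3(W); every one is W ⇒ L
n=7: can move to 5, which is L ⇒ W
n=8: can move to 6, which is L ⇒ W
n=9: can move to 6, which is L ⇒ W
n=10: moves to 8(W), 7(W), 2(W); every one is W ⇒ L
n=11: moves to 9(W), 8(W), 3(W); every one is W ⇒ L
n=12: can move to 10, which is L ⇒ W
n=13: can move to 11, which is L ⇒ W
n=14: can move to 11, which is L ⇒ W
n=15: moves to 13(W), 12(W), 7(W); every one is W ⇒ L
Every move from 15 reaches a W position, so the mover loses.

Ben wins.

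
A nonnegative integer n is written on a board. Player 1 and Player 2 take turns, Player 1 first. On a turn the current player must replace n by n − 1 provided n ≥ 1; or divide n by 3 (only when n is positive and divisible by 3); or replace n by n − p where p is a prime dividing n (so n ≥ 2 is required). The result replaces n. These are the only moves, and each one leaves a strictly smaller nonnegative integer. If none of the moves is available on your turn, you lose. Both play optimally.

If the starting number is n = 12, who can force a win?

Player 1 wins.

Work bottom-up. With no move the player to move loses. Otherwise the position is W if at least one move leads to an L position for the opponent, and L if every move leads to a W.
n=0: no move → L
n=1: W (go to 0, an L position)
n=2: W (go to 0, an L position)
n=3: W (go to 0, an L position)
n=4: L (options 2(W), 3(W) are all W)
n=5: W (go to 0, an L position)
n=6: W (go to 4, an L position)
n=7: W (go to 0, an L position)
n=8: L (options 6(W), 7(W) are all W)
n=9: W (go to 8, an L position)
n=10: W (go to 8, an L position)
n=11: W (go to 0, an L position)
n=12: W (go to 4, an L position)
From 12 Player 1 can move to 4, reaching an L position.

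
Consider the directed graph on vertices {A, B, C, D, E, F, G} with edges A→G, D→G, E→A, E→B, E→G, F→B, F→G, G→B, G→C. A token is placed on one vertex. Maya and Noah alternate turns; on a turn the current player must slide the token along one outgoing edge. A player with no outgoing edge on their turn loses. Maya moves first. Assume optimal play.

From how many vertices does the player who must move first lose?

Build the W/L table. Terminal = L. A non-terminal position is W if it has a move to some L; otherwise it is L.
Every edge goes from a vertex to one that appears earlier in the order B, C, G, F, D, A, E, so processing vertices in that order labels each vertex after all of its successors.
B: no outgoing edge → L
C: no outgoing edge → L
G: →C(L), so W
F: →B(L), so W
D: →G(W) only, which is W, so L
A: →G(W) only, which is W, so L
E: →A(L), so W
The L vertices are A, B, C, D; that is 4 in all.

4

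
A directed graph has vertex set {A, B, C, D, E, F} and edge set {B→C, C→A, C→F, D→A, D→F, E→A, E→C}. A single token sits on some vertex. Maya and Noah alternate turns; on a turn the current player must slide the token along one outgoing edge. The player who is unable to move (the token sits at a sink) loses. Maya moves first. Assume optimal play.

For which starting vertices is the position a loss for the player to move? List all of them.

A, B, F

Work bottom-up. With no move the player to move loses. Otherwise the position is W if at least one move leads to an L position for the opponent, and L if every move leads to a W.
Every edge goes from a vertex to one that appears earlier in the order F, A, C, D, E, B, so processing vertices in that order labels each vertex after all of its successors.
F: no outgoing edge → L
A: no outgoing edge → L
C: W (go to A, an L position)
D: W (go to A, an L position)
E: W (go to A, an L position)
B: L (sole option C(W) is W)
The losing starting vertices are exactly the entries labelled L in this table (3 of them).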